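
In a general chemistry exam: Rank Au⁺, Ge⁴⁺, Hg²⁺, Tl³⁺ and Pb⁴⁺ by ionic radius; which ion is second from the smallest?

Pb⁴⁺

Work out protons and electrons: Ge⁴⁺ has 28 e⁻ (Z=32), Pb⁴⁺ has 78 e⁻ (Z=82), Tl³⁺ has 78 e⁻ (Z=81), Hg²⁺ has 78 e⁻ (Z=80), Au⁺ has 78 e⁻ (Z=79). Ge⁴⁺ < Pb⁴⁺ (same group, period 4 vs 6); Pb⁴⁺ < Tl³⁺ (both 78 e⁻, Z=82>81); Tl³⁺ < Hg²⁺ (isoelectronic, higher Z=81 is smaller); Hg²⁺ < Au⁺ (isoelectronic, higher Z=80 is smaller).
Full ascending order: Ge⁴⁺ < Pb⁴⁺ < Tl³⁺ < Hg²⁺ < Au⁺. Counting from the smallest, position 2 is Pb⁴⁺.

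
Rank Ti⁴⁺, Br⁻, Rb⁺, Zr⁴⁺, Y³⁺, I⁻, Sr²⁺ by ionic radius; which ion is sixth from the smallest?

Br⁻

Ti⁴⁺ (Z=22, 18 e⁻), Zr⁴⁺ (Z=40, 36 e⁻), Y³⁺ (Z=39, 36 e⁻), Sr²⁺ (Z=38, 36 e⁻), Rb⁺ (Z=37, 36 e⁻), Br⁻ (Z=35, 36 e⁻), I⁻ (Z=53, 54 e⁻). Ti⁴⁺ < Zr⁴⁺ (same group, 1 shell fewer); Zr⁴⁺ < Y³⁺ (isoelectronic, higher Z=40 is smaller); Y³⁺ < Sr²⁺ (isoelectronic, higher Z=39 is smaller); Sr²⁺ < Rb⁺ (both 36 e⁻, Z=38>37); Rb⁺ < Br⁻ (both 36 e⁻, Z=37>35); Br⁻ < I⁻ (same group, period 4 vs 5).
That gives Ti⁴⁺ < Zr⁴⁺ < Y³⁺ < Sr²⁺ < Rb⁺ < Br⁻ < I⁻. From the smallest end, number 6 is Br⁻.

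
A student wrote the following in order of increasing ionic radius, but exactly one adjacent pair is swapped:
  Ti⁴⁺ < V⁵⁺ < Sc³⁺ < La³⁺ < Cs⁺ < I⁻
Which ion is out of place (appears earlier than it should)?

The pair Ti⁴⁺, V⁵⁺ is the wrong way round — V⁵⁺ and Ti⁴⁺ share 18 electrons; the higher nuclear charge on V (Z=23) contracts it more, so V⁵⁺ < Ti⁴⁺. All other adjacent pairs agree with periodic trends, so Ti⁴⁺ is the misplaced ion.

Ti⁴⁺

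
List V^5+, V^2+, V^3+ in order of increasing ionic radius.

For a single element, ionic radius drops as positive charge rises — V^5+ < V^2+.

V^5+ < V^3+ < V^2+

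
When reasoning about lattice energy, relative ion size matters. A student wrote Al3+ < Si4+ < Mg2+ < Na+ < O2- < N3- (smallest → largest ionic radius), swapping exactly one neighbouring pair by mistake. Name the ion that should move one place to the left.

Check each adjacent pair. Al3+ and Si4+ are reversed: both have 10 electrons but Z(Si)=14 > Z(Al)=13, so Si4+ should be the smaller of the two. No other neighbouring pair contradicts the periodic trends, so Si4+ is the ion listed too late.

Si4+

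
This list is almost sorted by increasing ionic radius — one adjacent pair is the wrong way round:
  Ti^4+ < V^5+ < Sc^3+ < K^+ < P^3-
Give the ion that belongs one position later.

Ti^4+

The pair Ti^4+, V^5+ is the wrong way round — V^5+ and Ti^4+ share 18 electrons; the higher nuclear charge on V (Z=23) contracts it more, so V^5+ < Ti^4+. All other adjacent pairs agree with periodic trends, so Ti^4+ is the misplaced ion.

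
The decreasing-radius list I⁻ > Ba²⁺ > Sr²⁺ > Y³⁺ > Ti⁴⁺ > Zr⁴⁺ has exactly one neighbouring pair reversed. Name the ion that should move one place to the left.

Compare adjacent ions: same group and charge — period 4 sits above period 5, so Ti⁴⁺ is smaller — yet in this decreasing list Ti⁴⁺ sits before Zr⁴⁺. Nothing else is reversed, so Zr⁴⁺ should move one place to the left.

Zr⁴⁺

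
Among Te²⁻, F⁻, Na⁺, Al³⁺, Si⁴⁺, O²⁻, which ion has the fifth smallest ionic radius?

O²⁻

Work out protons and electrons: Si⁴⁺ (Z=14, 10 e⁻), Al³⁺ (Z=13, 10 e⁻), Na⁺ (Z=11, 10 e⁻), F⁻ (Z=9, 10 e⁻), O²⁻ (Z=8, 10 e⁻), Te²⁻ (Z=52, 54 e⁻). Si⁴⁺ < Al³⁺ (both 10 e⁻, Z=14>13); Al³⁺ < Na⁺ (both 10 e⁻, Z=13>11); Na⁺ < F⁻ (both 10 e⁻, Z=11>9); F⁻ < O²⁻ (both 10 e⁻, Z=9>8); O²⁻ < Te²⁻ (same group, period 2 vs 5).
So the order is Si⁴⁺ < Al³⁺ < Na⁺ < F⁻ < O²⁻ < Te²⁻; the 5th-smallest ion is O²⁻.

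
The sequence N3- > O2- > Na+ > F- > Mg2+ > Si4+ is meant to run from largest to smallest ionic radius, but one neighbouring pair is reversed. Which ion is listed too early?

Na+

The pair Na+, F- is the wrong way round — both have 10 electrons but Z(Na)=11 > Z(F)=9, so Na+ should be the smaller of the two. All other adjacent pairs agree with periodic trends, so Na+ is the misplaced ion.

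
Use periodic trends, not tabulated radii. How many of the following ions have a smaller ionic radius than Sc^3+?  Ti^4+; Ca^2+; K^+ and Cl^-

Isoelectronic series (18 e⁻ each). Size is set by nuclear charge: more protons means a smaller ion. Ti^4+ (Z=22), Sc^3+ (Z=21), Ca^2+ (Z=20), K^+ (Z=19), Cl^- (Z=17).
Relative to Sc^3+, the ions that are smaller are Ti^4+. So 1 is smaller.

1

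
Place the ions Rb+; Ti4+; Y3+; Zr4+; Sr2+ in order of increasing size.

First list Z and electron count for each: Ti4+: 18 e⁻, Z=22, Zr4+: 36 e⁻, Z=40, Y3+: 36 e⁻, Z=39, Sr2+: 36 e⁻, Z=38, Rb+: 36 e⁻, Z=37. Ti4+ < Zr4+ (same group, 1 shell fewer); Zr4+ < Y3+ (isoelectronic, higher Z=40 is smaller); Y3+ < Sr2+ (isoelectronic, higher Z=39 is smaller); Sr2+ < Rb+ (isoelectronic, higher Z=38 is smaller).

Ti4+ < Zr4+ < Y3+ < Sr2+ < Rb+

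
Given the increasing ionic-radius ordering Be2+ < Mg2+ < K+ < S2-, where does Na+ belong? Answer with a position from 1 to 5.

Tabulating Z and e⁻: Be2+ has 2 e⁻ (Z=4), Mg2+ has 10 e⁻ (Z=12), Na+ has 10 e⁻ (Z=11), K+ has 18 e⁻ (Z=19), S2- has 18 e⁻ (Z=16). Be2+ < Mg2+ (same group, period 2 vs 3); Mg2+ < Na+ (isoelectronic, higher Z=12 is smaller); Na+ < K+ (same group, 1 shell fewer); K+ < S2- (isoelectronic, higher Z=19 is smaller).
Merged order: Be2+ < Mg2+ < Na+ < K+ < S2- — Na+ is number 3.

3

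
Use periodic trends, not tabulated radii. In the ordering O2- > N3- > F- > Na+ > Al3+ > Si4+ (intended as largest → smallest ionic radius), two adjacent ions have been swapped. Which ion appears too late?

N3-

The pair O2-, N3- is the wrong way round — both have 10 electrons but Z(O)=8 > Z(N)=7, so O2- should be the smaller of the two. All other adjacent pairs agree with periodic trends, so N3- is the misplaced ion.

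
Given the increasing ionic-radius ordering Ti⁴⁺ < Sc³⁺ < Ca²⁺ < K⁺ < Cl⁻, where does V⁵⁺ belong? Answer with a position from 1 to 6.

1

Isoelectronic series (18 e⁻ each). Size is set by nuclear charge: more protons means a smaller ion. V⁵⁺ (Z=23), Ti⁴⁺ (Z=22), Sc³⁺ (Z=21), Ca²⁺ (Z=20), K⁺ (Z=19), Cl⁻ (Z=17).
The complete sequence is V⁵⁺ < Ti⁴⁺ < Sc³⁺ < Ca²⁺ < K⁺ < Cl⁻. V⁵⁺ sits at position 1.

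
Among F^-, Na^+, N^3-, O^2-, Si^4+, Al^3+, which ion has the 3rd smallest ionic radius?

Isoelectronic series (10 e⁻ each). Size is set by nuclear charge: more protons means a smaller ion. Si^4+ (Z=14), Al^3+ (Z=13), Na^+ (Z=11), F^- (Z=9), O^2- (Z=8), N^3- (Z=7).
Full ascending order: Si^4+ < Al^3+ < Na^+ < F^- < O^2- < N^3-. Counting from the smallest, position 3 is Na^+.

Na^+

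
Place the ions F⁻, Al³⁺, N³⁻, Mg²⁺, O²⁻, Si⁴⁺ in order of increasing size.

Si⁴⁺ < Al³⁺ < Mg²⁺ < F⁻ < O²⁻ < N³⁻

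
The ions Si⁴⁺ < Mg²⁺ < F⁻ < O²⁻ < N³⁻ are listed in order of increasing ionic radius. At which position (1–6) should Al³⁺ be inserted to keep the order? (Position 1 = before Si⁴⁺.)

These species are isoelectronic with 10 electrons. The only difference is the number of protons: Si⁴⁺ (Z=14), Al³⁺ (Z=13), Mg²⁺ (Z=12), F⁻ (Z=9), O²⁻ (Z=8), N³⁻ (Z=7). The strongest nuclear pull (Si⁴⁺) gives the smallest ion.
Putting Al³⁺ in gives Si⁴⁺ < Al³⁺ < Mg²⁺ < F⁻ < O²⁻ < N³⁻; it lands at slot 2.

2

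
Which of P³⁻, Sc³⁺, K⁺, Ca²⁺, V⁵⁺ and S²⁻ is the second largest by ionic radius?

S²⁻

Isoelectronic series (18 e⁻ each). Size is set by nuclear charge: more protons means a smaller ion. V⁵⁺ (Z=23), Sc³⁺ (Z=21), Ca²⁺ (Z=20), K⁺ (Z=19), S²⁻ (Z=16), P³⁻ (Z=15).
That gives V⁵⁺ < Sc³⁺ < Ca²⁺ < K⁺ < S²⁻ < P³⁻. From the largest end, number 2 is S²⁻.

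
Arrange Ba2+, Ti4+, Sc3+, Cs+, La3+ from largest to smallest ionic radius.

Cs+ > Ba2+ > La3+ > Sc3+ > Ti4+

Ti4+ (Z=22, 18 e⁻), Sc3+ (Z=21, 18 e⁻), La3+ (Z=57, 54 e⁻), Ba2+ (Z=56, 54 e⁻), Cs+ (Z=55, 54 e⁻). Ti4+ < Sc3+ (both 18 e⁻, Z=22>21); Sc3+ < La3+ (same group, period 4 vs 6); La3+ < Ba2+ (both 54 e⁻, Z=57>56); Ba2+ < Cs+ (isoelectronic, higher Z=56 is smaller).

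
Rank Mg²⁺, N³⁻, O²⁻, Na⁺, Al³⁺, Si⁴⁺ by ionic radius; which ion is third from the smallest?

These species are isoelectronic with 10 electrons. The only difference is the number of protons: Si⁴⁺ (Z=14), Al³⁺ (Z=13), Mg²⁺ (Z=12), Na⁺ (Z=11), O²⁻ (Z=8), N³⁻ (Z=7). The strongest nuclear pull (Si⁴⁺) gives the smallest ion.
So the order is Si⁴⁺ < Al³⁺ < Mg²⁺ < Na⁺ < O²⁻ < N³⁻; the 3rd-smallest ion is Mg²⁺.

Mg²⁺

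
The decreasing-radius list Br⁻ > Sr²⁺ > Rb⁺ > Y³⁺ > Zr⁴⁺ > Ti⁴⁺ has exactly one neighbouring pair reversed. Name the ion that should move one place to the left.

Compare adjacent ions: both have 36 electrons but Z(Sr)=38 > Z(Rb)=37, so Sr²⁺ should be the smaller of the two — yet in this decreasing list Sr²⁺ sits before Rb⁺. Nothing else is reversed, so Rb⁺ should move one place to the left.

Rb⁺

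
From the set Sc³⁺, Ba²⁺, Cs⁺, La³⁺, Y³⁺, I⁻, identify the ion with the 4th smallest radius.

First list Z and electron count for each: Sc³⁺: 18 e⁻, Z=21, Y³⁺: 36 e⁻, Z=39, La³⁺: 54 e⁻, Z=57, Ba²⁺: 54 e⁻, Z=56, Cs⁺: 54 e⁻, Z=55, I⁻: 54 e⁻, Z=53. Sc³⁺ < Y³⁺ (same group, period 4 vs 5); Y³⁺ < La³⁺ (same group, 1 shell fewer); La³⁺ < Ba²⁺ (isoelectronic, higher Z=57 is smaller); Ba²⁺ < Cs⁺ (isoelectronic, higher Z=56 is smaller); Cs⁺ < I⁻ (isoelectronic, higher Z=55 is smaller).
Full ascending order: Sc³⁺ < Y³⁺ < La³⁺ < Ba²⁺ < Cs⁺ < I⁻. Counting from the smallest, position 4 is Ba²⁺.

Ba²⁺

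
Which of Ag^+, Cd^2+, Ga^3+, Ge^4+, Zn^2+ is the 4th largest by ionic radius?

Electron counts and nuclear charges: Ge^4+: 28 e⁻, Z=32, Ga^3+: 28 e⁻, Z=31, Zn^2+: 28 e⁻, Z=30, Cd^2+: 46 e⁻, Z=48, Ag^+: 46 e⁻, Z=47. Ge^4+ < Ga^3+ (both 28 e⁻, Z=32>31); Ga^3+ < Zn^2+ (both 28 e⁻, Z=31>30); Zn^2+ < Cd^2+ (same group, period 4 vs 5); Cd^2+ < Ag^+ (both 46 e⁻, Z=48>47).
So the order is Ge^4+ < Ga^3+ < Zn^2+ < Cd^2+ < Ag^+; the 4th-largest ion is Ga^3+.

Ga^3+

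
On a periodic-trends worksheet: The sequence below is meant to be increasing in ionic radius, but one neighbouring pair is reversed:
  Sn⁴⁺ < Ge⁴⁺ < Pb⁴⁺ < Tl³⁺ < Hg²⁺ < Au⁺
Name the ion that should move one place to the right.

The pair Sn⁴⁺, Ge⁴⁺ is the wrong way round — same group and charge — period 4 sits above period 5, so Ge⁴⁺ is smaller. All other adjacent pairs agree with periodic trends, so Sn⁴⁺ is the misplaced ion.

Sn⁴⁺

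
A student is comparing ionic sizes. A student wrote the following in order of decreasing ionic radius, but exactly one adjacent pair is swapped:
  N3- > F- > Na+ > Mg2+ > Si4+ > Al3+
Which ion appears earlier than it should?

Si4+

The pair Si4+, Al3+ is the wrong way round — they are isoelectronic (10 e⁻) and Si has more protons than Al (14 vs 13), making Si4+ smaller. All other adjacent pairs agree with periodic trends, so Si4+ is the misplaced ion.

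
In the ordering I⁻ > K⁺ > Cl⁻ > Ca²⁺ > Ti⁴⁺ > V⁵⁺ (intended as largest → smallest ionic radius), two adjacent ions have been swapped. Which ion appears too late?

Cl⁻

Compare adjacent ions: K⁺ and Cl⁻ share 18 electrons; the higher nuclear charge on K (Z=19) contracts it more, so K⁺ < Cl⁻ — yet in this decreasing list K⁺ sits before Cl⁻. Nothing else is reversed, so Cl⁻ should move one place to the left.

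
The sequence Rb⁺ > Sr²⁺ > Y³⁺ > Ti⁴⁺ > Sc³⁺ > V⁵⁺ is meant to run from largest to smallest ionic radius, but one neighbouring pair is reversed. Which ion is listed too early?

Check each adjacent pair. Ti⁴⁺ and Sc³⁺ are reversed: Ti⁴⁺ and Sc³⁺ share 18 electrons; the higher nuclear charge on Ti (Z=22) contracts it more, so Ti⁴⁺ < Sc³⁺. No other neighbouring pair contradicts the periodic trends, so Ti⁴⁺ is the ion listed too early.

Ti⁴⁺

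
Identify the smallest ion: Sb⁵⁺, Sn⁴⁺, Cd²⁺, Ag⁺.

These species are isoelectronic with 46 electrons. The only difference is the number of protons: Sb⁵⁺ (Z=51), Sn⁴⁺ (Z=50), Cd²⁺ (Z=48), Ag⁺ (Z=47). The strongest nuclear pull (Sb⁵⁺) gives the smallest ion.

Sb⁵⁺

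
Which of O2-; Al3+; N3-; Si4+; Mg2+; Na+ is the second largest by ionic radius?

Each ion has 10 electrons. The ranking follows nuclear charge in reverse — greater Z gives a smaller radius. Si4+ (Z=14), Al3+ (Z=13), Mg2+ (Z=12), Na+ (Z=11), O2- (Z=8), N3- (Z=7).
Ordering: Si4+ < Al3+ < Mg2+ < Na+ < O2- < N3-. The second largest is O2-.

O2-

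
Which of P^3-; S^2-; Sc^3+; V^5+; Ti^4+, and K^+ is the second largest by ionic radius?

S^2-

Isoelectronic series (18 e⁻ each). Size is set by nuclear charge: more protons means a smaller ion. V^5+ (Z=23), Ti^4+ (Z=22), Sc^3+ (Z=21), K^+ (Z=19), S^2- (Z=16), P^3- (Z=15).
So the order is V^5+ < Ti^4+ < Sc^3+ < K^+ < S^2- < P^3-; the 2nd-largest ion is S^2-.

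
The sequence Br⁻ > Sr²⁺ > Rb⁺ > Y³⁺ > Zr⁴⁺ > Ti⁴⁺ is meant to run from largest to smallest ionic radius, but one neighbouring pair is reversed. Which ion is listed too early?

The pair Sr²⁺, Rb⁺ is the wrong way round — both have 36 electrons but Z(Sr)=38 > Z(Rb)=37, so Sr²⁺ should be the smaller of the two. All other adjacent pairs agree with periodic trends, so Sr²⁺ is the misplaced ion.

Sr²⁺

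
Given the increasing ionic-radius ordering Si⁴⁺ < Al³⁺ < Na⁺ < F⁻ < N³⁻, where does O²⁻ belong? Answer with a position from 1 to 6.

All of these have 10 electrons (isoelectronic). With the same electron cloud, the ion with the most protons pulls it in tightest. Nuclear charges: Si⁴⁺ (Z=14), Al³⁺ (Z=13), Na⁺ (Z=11), F⁻ (Z=9), O²⁻ (Z=8), N³⁻ (Z=7). Highest Z is smallest.
The complete sequence is Si⁴⁺ < Al³⁺ < Na⁺ < F⁻ < O²⁻ < N³⁻. O²⁻ sits at position 5.

5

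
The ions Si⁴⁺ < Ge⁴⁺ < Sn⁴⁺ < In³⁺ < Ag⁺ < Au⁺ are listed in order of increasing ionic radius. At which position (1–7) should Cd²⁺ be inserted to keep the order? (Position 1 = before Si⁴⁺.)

Work out protons and electrons: Si⁴⁺: 10 e⁻, Z=14, Ge⁴⁺: 28 e⁻, Z=32, Sn⁴⁺: 46 e⁻, Z=50, In³⁺: 46 e⁻, Z=49, Cd²⁺: 46 e⁻, Z=48, Ag⁺: 46 e⁻, Z=47, Au⁺: 78 e⁻, Z=79. Si⁴⁺ < Ge⁴⁺ (same group, period 3 vs 4); Ge⁴⁺ < Sn⁴⁺ (same group, period 4 vs 5); Sn⁴⁺ < In³⁺ (isoelectronic, higher Z=50 is smaller); In³⁺ < Cd²⁺ (both 46 e⁻, Z=49>48); Cd²⁺ < Ag⁺ (isoelectronic, higher Z=48 is smaller); Ag⁺ < Au⁺ (same group, 1 shell fewer).
Merged order: Si⁴⁺ < Ge⁴⁺ < Sn⁴⁺ < In³⁺ < Cd²⁺ < Ag⁺ < Au⁺ — Cd²⁺ is number 5.

5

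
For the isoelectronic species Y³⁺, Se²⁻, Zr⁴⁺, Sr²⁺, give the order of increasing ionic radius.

Zr⁴⁺ < Y³⁺ < Sr²⁺ < Se²⁻

Isoelectronic series (36 e⁻ each). Size is set by nuclear charge: more protons means a smaller ion. Zr⁴⁺ (Z=40), Y³⁺ (Z=39), Sr²⁺ (Z=38), Se²⁻ (Z=34).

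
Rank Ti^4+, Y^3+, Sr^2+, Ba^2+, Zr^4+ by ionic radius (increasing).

Ti^4+ has 18 e⁻ (Z=22), Zr^4+ has 36 e⁻ (Z=40), Y^3+ has 36 e⁻ (Z=39), Sr^2+ has 36 e⁻ (Z=38), Ba^2+ has 54 e⁻ (Z=56). Ti^4+ < Zr^4+ (same group, period 4 vs 5); Zr^4+ < Y^3+ (isoelectronic, higher Z=40 is smaller); Y^3+ < Sr^2+ (isoelectronic, higher Z=39 is smaller); Sr^2+ < Ba^2+ (same group, 1 shell fewer).

Ti^4+ < Zr^4+ < Y^3+ < Sr^2+ < Ba^2+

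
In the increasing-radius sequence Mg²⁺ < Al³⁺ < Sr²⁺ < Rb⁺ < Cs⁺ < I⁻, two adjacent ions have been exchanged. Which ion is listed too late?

Al³⁺

Compare adjacent ions: both have 10 electrons but Z(Al)=13 > Z(Mg)=12, so Al³⁺ should be the smaller of the two — yet in this increasing list Mg²⁺ sits before Al³⁺. Nothing else is reversed, so Al³⁺ should move one place to the left.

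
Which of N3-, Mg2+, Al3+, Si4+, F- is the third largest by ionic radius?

Mg2+

These species are isoelectronic with 10 electrons. The only difference is the number of protons: Si4+ (Z=14), Al3+ (Z=13), Mg2+ (Z=12), F- (Z=9), N3- (Z=7). The strongest nuclear pull (Si4+) gives the smallest ion.
Full ascending order: Si4+ < Al3+ < Mg2+ < F- < N3-. Counting from the largest, position 3 is Mg2+.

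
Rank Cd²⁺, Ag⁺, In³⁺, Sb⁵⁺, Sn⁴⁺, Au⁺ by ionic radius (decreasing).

Au⁺ > Ag⁺ > Cd²⁺ > In³⁺ > Sn⁴⁺ > Sb⁵⁺

Tabulating Z and e⁻: Sb⁵⁺: 46 e⁻, Z=51, Sn⁴⁺: 46 e⁻, Z=50, In³⁺: 46 e⁻, Z=49, Cd²⁺: 46 e⁻, Z=48, Ag⁺: 46 e⁻, Z=47, Au⁺: 78 e⁻, Z=79. Sb⁵⁺ < Sn⁴⁺ (isoelectronic, higher Z=51 is smaller); Sn⁴⁺ < In³⁺ (both 46 e⁻, Z=50>49); In³⁺ < Cd²⁺ (isoelectronic, higher Z=49 is smaller); Cd²⁺ < Ag⁺ (both 46 e⁻, Z=48>47); Ag⁺ < Au⁺ (same group, period 5 vs 6).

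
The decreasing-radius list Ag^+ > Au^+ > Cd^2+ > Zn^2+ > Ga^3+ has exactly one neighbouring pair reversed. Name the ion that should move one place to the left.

Au^+

Scanning neighbour by neighbour, only Ag^+/Au^+ violates a trend: Ag^+ and Au^+ are in one column with the same charge; the lighter period-5 ion has one fewer shell and is smaller. That makes Au^+ the one sitting a position late relative to where it belongs.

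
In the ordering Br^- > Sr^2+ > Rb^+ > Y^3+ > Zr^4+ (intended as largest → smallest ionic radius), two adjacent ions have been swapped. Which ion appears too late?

Rb^+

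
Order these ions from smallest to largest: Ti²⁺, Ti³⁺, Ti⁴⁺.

Ti⁴⁺ < Ti³⁺ < Ti²⁺

Same element, different charge: the more highly charged cation has fewer electrons and a greater effective nuclear charge per electron, making Ti⁴⁺ the smallest.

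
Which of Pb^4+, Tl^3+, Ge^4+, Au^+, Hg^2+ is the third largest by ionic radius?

Tl^3+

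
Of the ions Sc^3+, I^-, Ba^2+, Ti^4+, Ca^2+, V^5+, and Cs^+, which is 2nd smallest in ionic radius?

Ti^4+

V^5+ (Z=23, 18 e⁻), Ti^4+ (Z=22, 18 e⁻), Sc^3+ (Z=21, 18 e⁻), Ca^2+ (Z=20, 18 e⁻), Ba^2+ (Z=56, 54 e⁻), Cs^+ (Z=55, 54 e⁻), I^- (Z=53, 54 e⁻). V^5+ < Ti^4+ (isoelectronic, higher Z=23 is smaller); Ti^4+ < Sc^3+ (both 18 e⁻, Z=22>21); Sc^3+ < Ca^2+ (both 18 e⁻, Z=21>20); Ca^2+ < Ba^2+ (same group, period 4 vs 6); Ba^2+ < Cs^+ (isoelectronic, higher Z=56 is smaller); Cs^+ < I^- (both 54 e⁻, Z=55>53).
That gives V^5+ < Ti^4+ < Sc^3+ < Ca^2+ < Ba^2+ < Cs^+ < I^-. From the smallest end, number 2 is Ti^4+.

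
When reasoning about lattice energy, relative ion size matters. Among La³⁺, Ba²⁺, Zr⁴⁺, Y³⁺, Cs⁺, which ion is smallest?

First list Z and electron count for each: Zr⁴⁺ has 36 e⁻ (Z=40), Y³⁺ has 36 e⁻ (Z=39), La³⁺ has 54 e⁻ (Z=57), Ba²⁺ has 54 e⁻ (Z=56), Cs⁺ has 54 e⁻ (Z=55). Zr⁴⁺ < Y³⁺ (both 36 e⁻, Z=40>39); Y³⁺ < La³⁺ (same group, 1 shell fewer); La³⁺ < Ba²⁺ (both 54 e⁻, Z=57>56); Ba²⁺ < Cs⁺ (isoelectronic, higher Z=56 is smaller).

Zr⁴⁺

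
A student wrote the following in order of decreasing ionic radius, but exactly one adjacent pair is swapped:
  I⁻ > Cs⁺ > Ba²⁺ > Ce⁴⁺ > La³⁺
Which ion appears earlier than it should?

Check each adjacent pair. Ce⁴⁺ and La³⁺ are reversed: both have 54 electrons but Z(Ce)=58 > Z(La)=57, so Ce⁴⁺ should be the smaller of the two. No other neighbouring pair contradicts the periodic trends, so Ce⁴⁺ is the ion listed too early.

Ce⁴⁺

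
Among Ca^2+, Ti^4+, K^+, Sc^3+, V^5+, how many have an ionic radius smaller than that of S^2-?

5

These species are isoelectronic with 18 electrons. The only difference is the number of protons: V^5+ (Z=23), Ti^4+ (Z=22), Sc^3+ (Z=21), Ca^2+ (Z=20), K^+ (Z=19), S^2- (Z=16). The strongest nuclear pull (V^5+) gives the smallest ion.
Overall: V^5+ < Ti^4+ < Sc^3+ < Ca^2+ < K^+ < S^2-. S^2- has 5 below it and 0 above. Count: 5.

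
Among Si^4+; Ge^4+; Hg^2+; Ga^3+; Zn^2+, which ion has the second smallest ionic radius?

Ge^4+

First list Z and electron count for each: Si^4+: 10 e⁻, Z=14, Ge^4+: 28 e⁻, Z=32, Ga^3+: 28 e⁻, Z=31, Zn^2+: 28 e⁻, Z=30, Hg^2+: 78 e⁻, Z=80. Si^4+ < Ge^4+ (same group, 1 shell fewer); Ge^4+ < Ga^3+ (isoelectronic, higher Z=32 is smaller); Ga^3+ < Zn^2+ (isoelectronic, higher Z=31 is smaller); Zn^2+ < Hg^2+ (same group, period 4 vs 6).
Full ascending order: Si^4+ < Ge^4+ < Ga^3+ < Zn^2+ < Hg^2+. Counting from the smallest, position 2 is Ge^4+.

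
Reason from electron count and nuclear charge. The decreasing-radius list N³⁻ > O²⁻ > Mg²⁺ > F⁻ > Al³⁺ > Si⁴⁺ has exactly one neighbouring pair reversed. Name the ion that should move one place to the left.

The pair Mg²⁺, F⁻ is the wrong way round — Mg²⁺ and F⁻ share 10 electrons; the higher nuclear charge on Mg (Z=12) contracts it more, so Mg²⁺ < F⁻. All other adjacent pairs agree with periodic trends, so F⁻ is the misplaced ion.

F⁻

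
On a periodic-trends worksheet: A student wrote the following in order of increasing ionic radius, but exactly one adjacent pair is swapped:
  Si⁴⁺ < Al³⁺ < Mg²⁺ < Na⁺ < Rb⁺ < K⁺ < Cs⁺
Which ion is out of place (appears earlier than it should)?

Compare adjacent ions: K⁺ and Rb⁺ are in one column with the same charge; the lighter period-4 ion has one fewer shell and is smaller — yet in this increasing list Rb⁺ sits before K⁺. Nothing else is reversed, so Rb⁺ should move one place to the right.

Rb⁺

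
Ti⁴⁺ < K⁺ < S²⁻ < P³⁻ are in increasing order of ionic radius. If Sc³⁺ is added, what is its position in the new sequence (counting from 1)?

2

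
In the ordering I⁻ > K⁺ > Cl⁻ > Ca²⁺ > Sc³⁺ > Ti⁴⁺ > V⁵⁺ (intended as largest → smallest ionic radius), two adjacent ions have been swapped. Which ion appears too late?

Cl⁻

Scanning neighbour by neighbour, only K⁺/Cl⁻ violates a trend: they are isoelectronic (18 e⁻) and K has more protons than Cl (19 vs 17), making K⁺ smaller. That makes Cl⁻ the one sitting a position late relative to where it belongs.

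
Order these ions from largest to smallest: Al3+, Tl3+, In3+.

Same group, same charge. Going down the group adds an extra shell of electrons, so the ion gets larger: Al3+ is highest in the group and smallest.

Tl3+ > In3+ > Al3+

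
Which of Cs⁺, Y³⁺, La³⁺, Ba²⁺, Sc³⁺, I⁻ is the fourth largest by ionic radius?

First list Z and electron count for each: Sc³⁺: 18 e⁻, Z=21, Y³⁺: 36 e⁻, Z=39, La³⁺: 54 e⁻, Z=57, Ba²⁺: 54 e⁻, Z=56, Cs⁺: 54 e⁻, Z=55, I⁻: 54 e⁻, Z=53. Sc³⁺ < Y³⁺ (same group, period 4 vs 5); Y³⁺ < La³⁺ (same group, period 5 vs 6); La³⁺ < Ba²⁺ (both 54 e⁻, Z=57>56); Ba²⁺ < Cs⁺ (isoelectronic, higher Z=56 is smaller); Cs⁺ < I⁻ (isoelectronic, higher Z=55 is smaller).
That gives Sc³⁺ < Y³⁺ < La³⁺ < Ba²⁺ < Cs⁺ < I⁻. From the largest end, number 4 is La³⁺.

La³⁺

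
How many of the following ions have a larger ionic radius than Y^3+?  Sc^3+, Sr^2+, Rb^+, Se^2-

3

Tabulating Z and e⁻: Sc^3+ has 18 e⁻ (Z=21), Y^3+ has 36 e⁻ (Z=39), Sr^2+ has 36 e⁻ (Z=38), Rb^+ has 36 e⁻ (Z=37), Se^2- has 36 e⁻ (Z=34). Sc^3+ < Y^3+ (same group, period 4 vs 5); Y^3+ < Sr^2+ (isoelectronic, higher Z=39 is smaller); Sr^2+ < Rb^+ (both 36 e⁻, Z=38>37); Rb^+ < Se^2- (both 36 e⁻, Z=37>34).
Relative to Y^3+, the ions that are larger are Sr^2+, Rb^+, Se^2-. Count: 3.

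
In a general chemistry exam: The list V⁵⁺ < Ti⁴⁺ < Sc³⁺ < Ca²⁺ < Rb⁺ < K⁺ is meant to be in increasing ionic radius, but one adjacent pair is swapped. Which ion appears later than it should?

K⁺

The pair Rb⁺, K⁺ is the wrong way round — both in group 1 with the same charge; K⁺ (period 4) has the smaller radius. All other adjacent pairs agree with periodic trends, so K⁺ is the misplaced ion.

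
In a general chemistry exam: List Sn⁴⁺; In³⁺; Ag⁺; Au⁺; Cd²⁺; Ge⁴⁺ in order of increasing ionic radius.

Work out protons and electrons: Ge⁴⁺ has 28 e⁻ (Z=32), Sn⁴⁺ has 46 e⁻ (Z=50), In³⁺ has 46 e⁻ (Z=49), Cd²⁺ has 46 e⁻ (Z=48), Ag⁺ has 46 e⁻ (Z=47), Au⁺ has 78 e⁻ (Z=79). Ge⁴⁺ < Sn⁴⁺ (same group, 1 shell fewer); Sn⁴⁺ < In³⁺ (isoelectronic, higher Z=50 is smaller); In³⁺ < Cd²⁺ (both 46 e⁻, Z=49>48); Cd²⁺ < Ag⁺ (both 46 e⁻, Z=48>47); Ag⁺ < Au⁺ (same group, period 5 vs 6).

Ge⁴⁺ < Sn⁴⁺ < In³⁺ < Cd²⁺ < Ag⁺ < Au⁺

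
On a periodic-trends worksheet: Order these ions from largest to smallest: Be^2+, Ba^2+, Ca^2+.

Same group, same charge. Going down the group adds an extra shell of electrons, so the ion gets larger: Be^2+ is highest in the group and smallest.

Ba^2+ > Ca^2+ > Be^2+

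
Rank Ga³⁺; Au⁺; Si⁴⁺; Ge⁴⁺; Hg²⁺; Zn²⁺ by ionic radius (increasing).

Si⁴⁺ < Ge⁴⁺ < Ga³⁺ < Zn²⁺ < Hg²⁺ < Au⁺

Electron counts and nuclear charges: Si⁴⁺ has 10 e⁻ (Z=14), Ge⁴⁺ has 28 e⁻ (Z=32), Ga³⁺ has 28 e⁻ (Z=31), Zn²⁺ has 28 e⁻ (Z=30), Hg²⁺ has 78 e⁻ (Z=80), Au⁺ has 78 e⁻ (Z=79). Si⁴⁺ < Ge⁴⁺ (same group, period 3 vs 4); Ge⁴⁺ < Ga³⁺ (isoelectronic, higher Z=32 is smaller); Ga³⁺ < Zn²⁺ (both 28 e⁻, Z=31>30); Zn²⁺ < Hg²⁺ (same group, 2 shells fewer); Hg²⁺ < Au⁺ (both 78 e⁻, Z=80>79).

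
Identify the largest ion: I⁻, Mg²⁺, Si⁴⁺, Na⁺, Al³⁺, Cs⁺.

I⁻

Si⁴⁺ (Z=14, 10 e⁻), Al³⁺ (Z=13, 10 e⁻), Mg²⁺ (Z=12, 10 e⁻), Na⁺ (Z=11, 10 e⁻), Cs⁺ (Z=55, 54 e⁻), I⁻ (Z=53, 54 e⁻). Si⁴⁺ < Al³⁺ (both 10 e⁻, Z=14>13); Al³⁺ < Mg²⁺ (both 10 e⁻, Z=13>12); Mg²⁺ < Na⁺ (both 10 e⁻, Z=12>11); Na⁺ < Cs⁺ (same group, 3 shells fewer); Cs⁺ < I⁻ (both 54 e⁻, Z=55>53).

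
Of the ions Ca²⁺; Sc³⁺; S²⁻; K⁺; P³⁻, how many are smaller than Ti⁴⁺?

These species are isoelectronic with 18 electrons. The only difference is the number of protons: Ti⁴⁺ (Z=22), Sc³⁺ (Z=21), Ca²⁺ (Z=20), K⁺ (Z=19), S²⁻ (Z=16), P³⁻ (Z=15). The strongest nuclear pull (Ti⁴⁺) gives the smallest ion.
Overall: Ti⁴⁺ < Sc³⁺ < Ca²⁺ < K⁺ < S²⁻ < P³⁻. Ti⁴⁺ has 0 below it and 5 above. So 0 are smaller.

0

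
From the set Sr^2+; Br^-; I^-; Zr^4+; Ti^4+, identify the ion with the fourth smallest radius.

Tabulating Z and e⁻: Ti^4+ has 18 e⁻ (Z=22), Zr^4+ has 36 e⁻ (Z=40), Sr^2+ has 36 e⁻ (Z=38), Br^- has 36 e⁻ (Z=35), I^- has 54 e⁻ (Z=53). Ti^4+ < Zr^4+ (same group, period 4 vs 5); Zr^4+ < Sr^2+ (isoelectronic, higher Z=40 is smaller); Sr^2+ < Br^- (both 36 e⁻, Z=38>35); Br^- < I^- (same group, period 4 vs 5).
So the order is Ti^4+ < Zr^4+ < Sr^2+ < Br^- < I^-; the 4th-smallest ion is Br^-.

Br^-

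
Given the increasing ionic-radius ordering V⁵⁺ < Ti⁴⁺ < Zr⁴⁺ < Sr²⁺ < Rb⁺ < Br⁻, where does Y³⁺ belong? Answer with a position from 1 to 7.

First list Z and electron count for each: V⁵⁺ has 18 e⁻ (Z=23), Ti⁴⁺ has 18 e⁻ (Z=22), Zr⁴⁺ has 36 e⁻ (Z=40), Y³⁺ has 36 e⁻ (Z=39), Sr²⁺ has 36 e⁻ (Z=38), Rb⁺ has 36 e⁻ (Z=37), Br⁻ has 36 e⁻ (Z=35). V⁵⁺ < Ti⁴⁺ (isoelectronic, higher Z=23 is smaller); Ti⁴⁺ < Zr⁴⁺ (same group, 1 shell fewer); Zr⁴⁺ < Y³⁺ (isoelectronic, higher Z=40 is smaller); Y³⁺ < Sr²⁺ (both 36 e⁻, Z=39>38); Sr²⁺ < Rb⁺ (isoelectronic, higher Z=38 is smaller); Rb⁺ < Br⁻ (both 36 e⁻, Z=37>35).
Merged order: V⁵⁺ < Ti⁴⁺ < Zr⁴⁺ < Y³⁺ < Sr²⁺ < Rb⁺ < Br⁻ — Y³⁺ is number 4.

4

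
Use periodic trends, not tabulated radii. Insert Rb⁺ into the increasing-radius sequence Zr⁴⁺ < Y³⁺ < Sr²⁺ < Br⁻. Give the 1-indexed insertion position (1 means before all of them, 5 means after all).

4

Each ion has 36 electrons. The ranking follows nuclear charge in reverse — greater Z gives a smaller radius. Zr⁴⁺ (Z=40), Y³⁺ (Z=39), Sr²⁺ (Z=38), Rb⁺ (Z=37), Br⁻ (Z=35).
With Rb⁺ included the full order is Zr⁴⁺ < Y³⁺ < Sr²⁺ < Rb⁺ < Br⁻, so it takes position 4.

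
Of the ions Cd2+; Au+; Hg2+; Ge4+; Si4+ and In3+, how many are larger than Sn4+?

Electron counts and nuclear charges: Si4+ (Z=14, 10 e⁻), Ge4+ (Z=32, 28 e⁻), Sn4+ (Z=50, 46 e⁻), In3+ (Z=49, 46 e⁻), Cd2+ (Z=48, 46 e⁻), Hg2+ (Z=80, 78 e⁻), Au+ (Z=79, 78 e⁻). Si4+ < Ge4+ (same group, 1 shell fewer); Ge4+ < Sn4+ (same group, period 4 vs 5); Sn4+ < In3+ (isoelectronic, higher Z=50 is smaller); In3+ < Cd2+ (both 46 e⁻, Z=49>48); Cd2+ < Hg2+ (same group, 1 shell fewer); Hg2+ < Au+ (both 78 e⁻, Z=80>79).
Relative to Sn4+, the ions that are larger are In3+, Cd2+, Hg2+, Au+. That's 4.

4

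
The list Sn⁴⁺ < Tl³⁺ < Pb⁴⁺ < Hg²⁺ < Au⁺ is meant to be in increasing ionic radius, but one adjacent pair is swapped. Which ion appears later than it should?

Check each adjacent pair. Tl³⁺ and Pb⁴⁺ are reversed: they are isoelectronic (78 e⁻) and Pb has more protons than Tl (82 vs 81), making Pb⁴⁺ smaller. No other neighbouring pair contradicts the periodic trends, so Pb⁴⁺ is the ion listed too late.

Pb⁴⁺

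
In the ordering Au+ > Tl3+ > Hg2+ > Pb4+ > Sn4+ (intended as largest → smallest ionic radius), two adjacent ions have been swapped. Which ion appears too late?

Compare adjacent ions: they are isoelectronic (78 e⁻) and Tl has more protons than Hg (81 vs 80), making Tl3+ smaller — yet in this decreasing list Tl3+ sits before Hg2+. Nothing else is reversed, so Hg2+ should move one place to the left.

Hg2+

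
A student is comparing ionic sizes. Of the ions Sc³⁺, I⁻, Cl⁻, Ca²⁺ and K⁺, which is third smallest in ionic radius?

K⁺

Tabulating Z and e⁻: Sc³⁺ (Z=21, 18 e⁻), Ca²⁺ (Z=20, 18 e⁻), K⁺ (Z=19, 18 e⁻), Cl⁻ (Z=17, 18 e⁻), I⁻ (Z=53, 54 e⁻). Sc³⁺ < Ca²⁺ (isoelectronic, higher Z=21 is smaller); Ca²⁺ < K⁺ (isoelectronic, higher Z=20 is smaller); K⁺ < Cl⁻ (isoelectronic, higher Z=19 is smaller); Cl⁻ < I⁻ (same group, 2 shells fewer).
Full ascending order: Sc³⁺ < Ca²⁺ < K⁺ < Cl⁻ < I⁻. Counting from the smallest, position 3 is K⁺.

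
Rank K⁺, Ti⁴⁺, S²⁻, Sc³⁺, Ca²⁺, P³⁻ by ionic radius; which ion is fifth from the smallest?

S²⁻

These species are isoelectronic with 18 electrons. The only difference is the number of protons: Ti⁴⁺ (Z=22), Sc³⁺ (Z=21), Ca²⁺ (Z=20), K⁺ (Z=19), S²⁻ (Z=16), P³⁻ (Z=15). The strongest nuclear pull (Ti⁴⁺) gives the smallest ion.
So the order is Ti⁴⁺ < Sc³⁺ < Ca²⁺ < K⁺ < S²⁻ < P³⁻; the 5th-smallest ion is S²⁻.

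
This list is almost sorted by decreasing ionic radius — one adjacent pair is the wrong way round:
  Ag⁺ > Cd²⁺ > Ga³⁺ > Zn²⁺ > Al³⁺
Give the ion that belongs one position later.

The pair Ga³⁺, Zn²⁺ is the wrong way round — Ga³⁺ and Zn²⁺ share 28 electrons; the higher nuclear charge on Ga (Z=31) contracts it more, so Ga³⁺ < Zn²⁺. All other adjacent pairs agree with periodic trends, so Ga³⁺ is the misplaced ion.

Ga³⁺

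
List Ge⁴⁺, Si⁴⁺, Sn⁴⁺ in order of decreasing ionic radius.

Sn⁴⁺ > Ge⁴⁺ > Si⁴⁺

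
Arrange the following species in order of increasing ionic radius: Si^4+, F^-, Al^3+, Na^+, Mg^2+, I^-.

Tabulating Z and e⁻: Si^4+ has 10 e⁻ (Z=14), Al^3+ has 10 e⁻ (Z=13), Mg^2+ has 10 e⁻ (Z=12), Na^+ has 10 e⁻ (Z=11), F^- has 10 e⁻ (Z=9), I^- has 54 e⁻ (Z=53). Si^4+ < Al^3+ (both 10 e⁻, Z=14>13); Al^3+ < Mg^2+ (isoelectronic, higher Z=13 is smaller); Mg^2+ < Na^+ (isoelectronic, higher Z=12 is smaller); Na^+ < F^- (isoelectronic, higher Z=11 is smaller); F^- < I^- (same group, 3 shells fewer).

Si^4+ < Al^3+ < Mg^2+ < Na^+ < F^- < I^-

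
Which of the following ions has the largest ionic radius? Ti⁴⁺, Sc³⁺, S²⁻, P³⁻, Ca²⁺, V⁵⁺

These species are isoelectronic with 18 electrons. The only difference is the number of protons: V⁵⁺ (Z=23), Ti⁴⁺ (Z=22), Sc³⁺ (Z=21), Ca²⁺ (Z=20), S²⁻ (Z=16), P³⁻ (Z=15). The strongest nuclear pull (V⁵⁺) gives the smallest ion.

P³⁻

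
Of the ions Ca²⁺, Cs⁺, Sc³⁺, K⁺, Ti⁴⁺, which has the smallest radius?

Ti⁴⁺

First list Z and electron count for each: Ti⁴⁺ (Z=22, 18 e⁻), Sc³⁺ (Z=21, 18 e⁻), Ca²⁺ (Z=20, 18 e⁻), K⁺ (Z=19, 18 e⁻), Cs⁺ (Z=55, 54 e⁻). Ti⁴⁺ < Sc³⁺ (isoelectronic, higher Z=22 is smaller); Sc³⁺ < Ca²⁺ (both 18 e⁻, Z=21>20); Ca²⁺ < K⁺ (isoelectronic, higher Z=20 is smaller); K⁺ < Cs⁺ (same group, period 4 vs 6).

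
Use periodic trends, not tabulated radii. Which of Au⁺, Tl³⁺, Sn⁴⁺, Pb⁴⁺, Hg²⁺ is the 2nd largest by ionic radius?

Hg²⁺

First list Z and electron count for each: Sn⁴⁺: 46 e⁻, Z=50, Pb⁴⁺: 78 e⁻, Z=82, Tl³⁺: 78 e⁻, Z=81, Hg²⁺: 78 e⁻, Z=80, Au⁺: 78 e⁻, Z=79. Sn⁴⁺ < Pb⁴⁺ (same group, period 5 vs 6); Pb⁴⁺ < Tl³⁺ (isoelectronic, higher Z=82 is smaller); Tl³⁺ < Hg²⁺ (isoelectronic, higher Z=81 is smaller); Hg²⁺ < Au⁺ (isoelectronic, higher Z=80 is smaller).
So the order is Sn⁴⁺ < Pb⁴⁺ < Tl³⁺ < Hg²⁺ < Au⁺; the 2nd-largest ion is Hg²⁺.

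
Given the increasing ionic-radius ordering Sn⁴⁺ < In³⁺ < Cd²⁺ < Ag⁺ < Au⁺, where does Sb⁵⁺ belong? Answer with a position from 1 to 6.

1

Electron counts and nuclear charges: Sb⁵⁺ (Z=51, 46 e⁻), Sn⁴⁺ (Z=50, 46 e⁻), In³⁺ (Z=49, 46 e⁻), Cd²⁺ (Z=48, 46 e⁻), Ag⁺ (Z=47, 46 e⁻), Au⁺ (Z=79, 78 e⁻). Sb⁵⁺ < Sn⁴⁺ (isoelectronic, higher Z=51 is smaller); Sn⁴⁺ < In³⁺ (both 46 e⁻, Z=50>49); In³⁺ < Cd²⁺ (both 46 e⁻, Z=49>48); Cd²⁺ < Ag⁺ (both 46 e⁻, Z=48>47); Ag⁺ < Au⁺ (same group, 1 shell fewer).
The complete sequence is Sb⁵⁺ < Sn⁴⁺ < In³⁺ < Cd²⁺ < Ag⁺ < Au⁺. Sb⁵⁺ sits at position 1.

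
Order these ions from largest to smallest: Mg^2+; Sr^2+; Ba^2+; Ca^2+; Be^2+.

Same group, same charge. Going down the group adds an extra shell of electrons, so the ion gets larger: Be^2+ is highest in the group and smallest.

Ba^2+ > Sr^2+ > Ca^2+ > Mg^2+ > Be^2+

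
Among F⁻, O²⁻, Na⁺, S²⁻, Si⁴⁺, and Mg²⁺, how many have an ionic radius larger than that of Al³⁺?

5

Si⁴⁺: 10 e⁻, Z=14, Al³⁺: 10 e⁻, Z=13, Mg²⁺: 10 e⁻, Z=12, Na⁺: 10 e⁻, Z=11, F⁻: 10 e⁻, Z=9, O²⁻: 10 e⁻, Z=8, S²⁻: 18 e⁻, Z=16. Si⁴⁺ < Al³⁺ (isoelectronic, higher Z=14 is smaller); Al³⁺ < Mg²⁺ (both 10 e⁻, Z=13>12); Mg²⁺ < Na⁺ (both 10 e⁻, Z=12>11); Na⁺ < F⁻ (isoelectronic, higher Z=11 is smaller); F⁻ < O²⁻ (isoelectronic, higher Z=9 is smaller); O²⁻ < S²⁻ (same group, 1 shell fewer).
Ordering all of them (including Al³⁺) by radius gives Si⁴⁺ < Al³⁺ < Mg²⁺ < Na⁺ < F⁻ < O²⁻ < S²⁻. That's 5.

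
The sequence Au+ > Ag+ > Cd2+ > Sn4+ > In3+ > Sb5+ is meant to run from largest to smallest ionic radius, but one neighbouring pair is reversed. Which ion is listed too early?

Check each adjacent pair. Sn4+ and In3+ are reversed: they are isoelectronic (46 e⁻) and Sn has more protons than In (50 vs 49), making Sn4+ smaller. No other neighbouring pair contradicts the periodic trends, so Sn4+ is the ion listed too early.

Sn4+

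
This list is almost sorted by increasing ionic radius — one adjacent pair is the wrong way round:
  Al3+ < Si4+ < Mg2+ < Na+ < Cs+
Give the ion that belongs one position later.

Compare adjacent ions: Si4+ and Al3+ share 10 electrons; the higher nuclear charge on Si (Z=14) contracts it more, so Si4+ < Al3+ — yet in this increasing list Al3+ sits before Si4+. Nothing else is reversed, so Al3+ should move one place to the right.

Al3+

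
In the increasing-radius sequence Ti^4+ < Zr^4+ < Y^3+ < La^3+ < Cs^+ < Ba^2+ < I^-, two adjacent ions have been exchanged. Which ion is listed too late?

Ba^2+

Compare adjacent ions: they are isoelectronic (54 e⁻) and Ba has more protons than Cs (56 vs 55), making Ba^2+ smaller — yet in this increasing list Cs^+ sits before Ba^2+. Nothing else is reversed, so Ba^2+ should move one place to the left.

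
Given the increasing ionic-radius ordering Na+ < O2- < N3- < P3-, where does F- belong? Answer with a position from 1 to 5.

2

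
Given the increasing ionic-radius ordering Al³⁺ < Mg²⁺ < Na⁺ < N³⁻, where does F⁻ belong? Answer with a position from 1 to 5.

These species are isoelectronic with 10 electrons. The only difference is the number of protons: Al³⁺ (Z=13), Mg²⁺ (Z=12), Na⁺ (Z=11), F⁻ (Z=9), N³⁻ (Z=7). The strongest nuclear pull (Al³⁺) gives the smallest ion.
The complete sequence is Al³⁺ < Mg²⁺ < Na⁺ < F⁻ < N³⁻. F⁻ sits at position 4.

4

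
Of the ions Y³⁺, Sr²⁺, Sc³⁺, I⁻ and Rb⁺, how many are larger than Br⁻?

1

Tabulating Z and e⁻: Sc³⁺ (Z=21, 18 e⁻), Y³⁺ (Z=39, 36 e⁻), Sr²⁺ (Z=38, 36 e⁻), Rb⁺ (Z=37, 36 e⁻), Br⁻ (Z=35, 36 e⁻), I⁻ (Z=53, 54 e⁻). Sc³⁺ < Y³⁺ (same group, period 4 vs 5); Y³⁺ < Sr²⁺ (isoelectronic, higher Z=39 is smaller); Sr²⁺ < Rb⁺ (both 36 e⁻, Z=38>37); Rb⁺ < Br⁻ (isoelectronic, higher Z=37 is smaller); Br⁻ < I⁻ (same group, 1 shell fewer).
Relative to Br⁻, the ions that are larger are I⁻. Count: 1.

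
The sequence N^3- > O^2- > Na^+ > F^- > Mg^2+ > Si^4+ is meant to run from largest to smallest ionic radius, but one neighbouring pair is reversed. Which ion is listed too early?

Na^+

Compare adjacent ions: they are isoelectronic (10 e⁻) and Na has more protons than F (11 vs 9), making Na^+ smaller — yet in this decreasing list Na^+ sits before F^-. Nothing else is reversed, so Na^+ should move one place to the right.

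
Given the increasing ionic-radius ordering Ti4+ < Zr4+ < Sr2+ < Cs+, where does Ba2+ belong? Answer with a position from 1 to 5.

4

Tabulating Z and e⁻: Ti4+ (Z=22, 18 e⁻), Zr4+ (Z=40, 36 e⁻), Sr2+ (Z=38, 36 e⁻), Ba2+ (Z=56, 54 e⁻), Cs+ (Z=55, 54 e⁻). Ti4+ < Zr4+ (same group, period 4 vs 5); Zr4+ < Sr2+ (both 36 e⁻, Z=40>38); Sr2+ < Ba2+ (same group, 1 shell fewer); Ba2+ < Cs+ (isoelectronic, higher Z=56 is smaller).
The complete sequence is Ti4+ < Zr4+ < Sr2+ < Ba2+ < Cs+. Ba2+ sits at position 4.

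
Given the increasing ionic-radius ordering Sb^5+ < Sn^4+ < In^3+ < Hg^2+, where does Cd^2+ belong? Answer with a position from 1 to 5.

Electron counts and nuclear charges: Sb^5+ (Z=51, 46 e⁻), Sn^4+ (Z=50, 46 e⁻), In^3+ (Z=49, 46 e⁻), Cd^2+ (Z=48, 46 e⁻), Hg^2+ (Z=80, 78 e⁻). Sb^5+ < Sn^4+ (both 46 e⁻, Z=51>50); Sn^4+ < In^3+ (isoelectronic, higher Z=50 is smaller); In^3+ < Cd^2+ (isoelectronic, higher Z=49 is smaller); Cd^2+ < Hg^2+ (same group, period 5 vs 6).
Merged order: Sb^5+ < Sn^4+ < In^3+ < Cd^2+ < Hg^2+ — Cd^2+ is number 4.

4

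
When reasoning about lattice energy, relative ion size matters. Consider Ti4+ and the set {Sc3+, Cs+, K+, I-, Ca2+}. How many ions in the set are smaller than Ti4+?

0

Ti4+: 18 e⁻, Z=22, Sc3+: 18 e⁻, Z=21, Ca2+: 18 e⁻, Z=20, K+: 18 e⁻, Z=19, Cs+: 54 e⁻, Z=55, I-: 54 e⁻, Z=53. Ti4+ < Sc3+ (both 18 e⁻, Z=22>21); Sc3+ < Ca2+ (isoelectronic, higher Z=21 is smaller); Ca2+ < K+ (both 18 e⁻, Z=20>19); K+ < Cs+ (same group, 2 shells fewer); Cs+ < I- (isoelectronic, higher Z=55 is smaller).
Relative to Ti4+, the ions that are smaller are none. That's 0.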